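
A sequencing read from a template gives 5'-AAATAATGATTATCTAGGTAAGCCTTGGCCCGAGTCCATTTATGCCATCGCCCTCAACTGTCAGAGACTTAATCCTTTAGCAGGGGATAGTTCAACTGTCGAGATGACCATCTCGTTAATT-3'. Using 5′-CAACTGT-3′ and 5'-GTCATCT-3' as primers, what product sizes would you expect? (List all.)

The forward primer CAACTGT matches the top strand at positions 55–61, 93–99.
The reverse primer's reverse complement is AGATGAC, matching at positions 102–108.
Each forward site pairs with the reverse site to give a product ending at position 108: sizes 54, 16 bp.

54 bp, 16 bp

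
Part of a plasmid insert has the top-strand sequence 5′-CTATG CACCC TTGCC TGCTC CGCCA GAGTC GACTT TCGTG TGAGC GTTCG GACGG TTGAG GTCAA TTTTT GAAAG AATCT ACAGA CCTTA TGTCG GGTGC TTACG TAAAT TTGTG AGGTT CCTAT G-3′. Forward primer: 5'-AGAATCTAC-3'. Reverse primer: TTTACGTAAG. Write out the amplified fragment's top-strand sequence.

Scanning the template, AGAATCTAC occurs at positions 74–82; this primer anneals to the bottom strand there with its 3' end pointing downstream.
Reverse complement of the reverse primer: CTTACGTAAA. This occurs on the top strand at positions 100–109.
The product is the template from position 74 through 109 (36 bp).

5'-AGAATCTACAGACCTTATGTCGGGTGCTTACGTAAA-3'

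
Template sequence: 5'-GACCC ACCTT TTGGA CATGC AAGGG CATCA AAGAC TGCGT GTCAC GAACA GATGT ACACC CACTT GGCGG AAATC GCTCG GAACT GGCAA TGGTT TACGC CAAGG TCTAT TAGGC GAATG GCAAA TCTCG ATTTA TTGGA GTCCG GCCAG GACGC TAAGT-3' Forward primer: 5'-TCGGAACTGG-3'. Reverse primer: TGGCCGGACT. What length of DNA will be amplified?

72 bp

Forward primer TCGGAACTGG is found on the top strand at positions 78–87.
Reverse complement of the reverse primer: AGTCCGGCCA. This occurs on the top strand at positions 140–149.
The product runs from position 78 to position 149, so its length is 149 − 78 + 1 = 72 bp.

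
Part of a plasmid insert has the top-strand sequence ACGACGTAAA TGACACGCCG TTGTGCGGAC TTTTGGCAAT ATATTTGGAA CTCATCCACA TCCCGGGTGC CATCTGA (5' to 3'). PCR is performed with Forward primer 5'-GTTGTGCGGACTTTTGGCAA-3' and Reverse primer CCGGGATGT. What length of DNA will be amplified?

The forward primer matches the template at positions 20–39.
Taking the reverse complement of CCGGGATGT gives ACATCCCGG, found at positions 58–66 on the template; the primer anneals here to the top strand with its 3' end pointing upstream.
The product runs from position 20 to position 66, so its length is 66 − 20 + 1 = 47 bp.

47 bp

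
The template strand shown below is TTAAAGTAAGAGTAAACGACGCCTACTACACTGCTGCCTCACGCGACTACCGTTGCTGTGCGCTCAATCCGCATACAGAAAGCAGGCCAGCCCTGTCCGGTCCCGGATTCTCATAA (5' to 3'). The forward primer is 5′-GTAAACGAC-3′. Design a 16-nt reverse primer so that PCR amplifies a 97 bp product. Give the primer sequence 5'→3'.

The forward primer binds at positions 12–20, so a 97 bp product ends at position 12 + 97 − 1 = 108.
The reverse primer anneals to the top strand over positions 93–108, i.e. to CTGTCCGGTCCCGGAT.
Its sequence written 5'→3' is the reverse complement: ATCCGGGACCGGACAG.

5'-ATCCGGGACCGGACAG-3'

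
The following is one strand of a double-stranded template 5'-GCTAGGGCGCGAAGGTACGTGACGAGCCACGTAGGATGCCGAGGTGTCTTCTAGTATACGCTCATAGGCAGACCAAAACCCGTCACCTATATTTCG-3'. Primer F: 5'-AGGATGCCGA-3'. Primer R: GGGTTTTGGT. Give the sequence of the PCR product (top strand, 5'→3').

The forward primer matches the template at positions 33–42.
The reverse primer's reverse complement is ACCAAAACCC, which matches the template at positions 72–81.
The product is the template from position 33 through 81 (49 bp).

5'-AGGATGCCGAGGTGTCTTCTAGTATACGCTCATAGGCAGACCAAAACCC-3'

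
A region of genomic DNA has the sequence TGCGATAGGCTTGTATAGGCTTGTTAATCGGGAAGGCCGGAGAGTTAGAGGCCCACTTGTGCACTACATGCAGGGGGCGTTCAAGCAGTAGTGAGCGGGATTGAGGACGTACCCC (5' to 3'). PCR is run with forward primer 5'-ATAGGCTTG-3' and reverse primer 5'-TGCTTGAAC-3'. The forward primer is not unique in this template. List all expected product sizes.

83 bp, 73 bp

The forward primer ATAGGCTTG matches the top strand at positions 5–13, 15–23.
The reverse primer's reverse complement is GTTCAAGCA, matching at positions 79–87.
Each forward site pairs with the reverse site to give a product ending at position 87: sizes 83, 73 bp.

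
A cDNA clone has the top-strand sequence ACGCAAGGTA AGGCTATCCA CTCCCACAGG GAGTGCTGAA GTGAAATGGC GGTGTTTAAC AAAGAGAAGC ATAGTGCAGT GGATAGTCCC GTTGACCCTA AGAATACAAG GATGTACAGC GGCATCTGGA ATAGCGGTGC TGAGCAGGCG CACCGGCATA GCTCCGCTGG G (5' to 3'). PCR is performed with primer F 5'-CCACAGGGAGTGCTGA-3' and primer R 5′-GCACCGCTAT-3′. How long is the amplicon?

117 bp

Scanning the template, CCACAGGGAGTGCTGA occurs at positions 24–39; this primer anneals to the bottom strand there with its 3' end pointing downstream.
The reverse primer's reverse complement is ATAGCGGTGC, which matches the template at positions 131–140.
The product runs from position 24 to position 140, so its length is 140 − 24 + 1 = 117 bp.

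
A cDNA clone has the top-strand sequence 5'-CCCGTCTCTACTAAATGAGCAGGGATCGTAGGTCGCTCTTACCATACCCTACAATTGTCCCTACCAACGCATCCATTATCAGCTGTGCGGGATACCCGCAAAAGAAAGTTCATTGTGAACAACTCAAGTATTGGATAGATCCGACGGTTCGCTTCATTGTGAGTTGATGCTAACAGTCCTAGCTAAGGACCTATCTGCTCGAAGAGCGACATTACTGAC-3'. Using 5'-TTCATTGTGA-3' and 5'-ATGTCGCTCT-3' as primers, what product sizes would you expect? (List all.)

The forward primer TTCATTGTGA matches the top strand at positions 109–118, 153–162.
The reverse primer's reverse complement is AGAGCGACAT, matching at positions 203–212.
Each forward site pairs with the reverse site to give a product ending at position 212: sizes 104, 60 bp.

104 bp, 60 bp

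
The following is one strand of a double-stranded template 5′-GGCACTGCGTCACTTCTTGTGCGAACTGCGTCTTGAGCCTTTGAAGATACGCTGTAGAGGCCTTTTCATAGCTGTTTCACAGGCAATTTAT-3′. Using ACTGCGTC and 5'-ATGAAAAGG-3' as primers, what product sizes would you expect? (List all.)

66 bp, 45 bp

The forward primer ACTGCGTC matches the top strand at positions 4–11, 25–32.
The reverse primer's reverse complement is CCTTTTCAT, matching at positions 61–69.
Each forward site pairs with the reverse site to give a product ending at position 69: sizes 66, 45 bp.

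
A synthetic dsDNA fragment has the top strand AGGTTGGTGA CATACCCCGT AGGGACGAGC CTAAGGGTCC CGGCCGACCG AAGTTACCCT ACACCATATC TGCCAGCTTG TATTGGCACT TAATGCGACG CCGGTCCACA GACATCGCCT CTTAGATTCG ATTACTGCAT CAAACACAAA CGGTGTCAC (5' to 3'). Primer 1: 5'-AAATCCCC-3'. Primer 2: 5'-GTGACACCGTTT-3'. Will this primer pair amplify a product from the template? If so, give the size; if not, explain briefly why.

No product — primer 1 has no binding site in the template.

Primer 1 (AAATCCCC) does not match the top strand, and its reverse complement GGGGATTT does not match either.
With no annealing site for primer 1, no amplification occurs.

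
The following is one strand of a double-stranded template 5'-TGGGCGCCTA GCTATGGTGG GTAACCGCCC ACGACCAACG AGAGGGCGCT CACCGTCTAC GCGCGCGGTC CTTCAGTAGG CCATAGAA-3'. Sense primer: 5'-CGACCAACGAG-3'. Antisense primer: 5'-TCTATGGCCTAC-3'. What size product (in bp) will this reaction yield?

Scanning the template, CGACCAACGAG occurs at positions 32–42; this primer anneals to the bottom strand there with its 3' end pointing downstream.
Reverse complement of the reverse primer: GTAGGCCATAGA. This occurs on the top strand at positions 76–87.
The product runs from position 32 to position 87, so its length is 87 − 32 + 1 = 56 bp.

56 bp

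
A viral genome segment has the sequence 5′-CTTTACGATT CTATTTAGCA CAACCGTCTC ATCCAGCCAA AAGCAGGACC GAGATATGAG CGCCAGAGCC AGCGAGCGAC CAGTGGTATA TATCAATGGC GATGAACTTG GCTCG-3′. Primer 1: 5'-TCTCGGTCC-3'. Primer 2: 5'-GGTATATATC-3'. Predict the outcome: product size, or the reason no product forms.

Primer 1 (TCTCGGTCC) has reverse complement GGACCGAGA, which matches the top strand at positions 46–54; primer 1 anneals to the top strand there with its 3' end pointing upstream toward position 46.
Primer 2 (GGTATATATC) matches the top strand directly at positions 85–94; it anneals to the bottom strand with its 3' end pointing downstream toward position 94.
The 3' ends diverge (primer 1 extends toward position 1, primer 2 toward position 115), so the primers never converge on a shared product.

No product — the primers' 3' ends point away from each other.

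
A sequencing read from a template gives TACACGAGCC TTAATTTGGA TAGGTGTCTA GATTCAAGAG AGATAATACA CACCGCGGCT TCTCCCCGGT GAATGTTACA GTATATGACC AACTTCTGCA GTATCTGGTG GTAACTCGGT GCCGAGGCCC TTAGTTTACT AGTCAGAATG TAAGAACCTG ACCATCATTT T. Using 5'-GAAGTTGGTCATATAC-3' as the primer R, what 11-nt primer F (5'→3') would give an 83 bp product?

5'-ATTTGGATAGG-3'

The reverse primer's reverse complement GTATATGACCAACTTC matches the template at positions 81–96, so the product ends at position 96.
An 83 bp product then starts at position 96 − 83 + 1 = 14.
The forward primer is identical to the top strand there: ATTTGGATAGG.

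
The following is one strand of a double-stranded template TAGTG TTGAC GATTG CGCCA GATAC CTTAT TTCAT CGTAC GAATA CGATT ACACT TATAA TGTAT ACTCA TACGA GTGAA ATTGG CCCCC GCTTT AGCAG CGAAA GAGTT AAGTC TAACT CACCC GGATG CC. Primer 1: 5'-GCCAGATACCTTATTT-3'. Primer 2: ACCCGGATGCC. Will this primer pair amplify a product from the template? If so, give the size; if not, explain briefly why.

Primer 1 (GCCAGATACCTTATTT) matches the top strand at positions 17–32 (3' end points downstream).
Primer 2 (ACCCGGATGCC) also matches the top strand directly, at positions 122–132 — its reverse complement GGCATCCGGGT is not present.
Both primers anneal to the bottom strand with 3' ends pointing the same way, so neither can prime synthesis back toward the other.

No product — both primers anneal to the same strand and extend in the same direction.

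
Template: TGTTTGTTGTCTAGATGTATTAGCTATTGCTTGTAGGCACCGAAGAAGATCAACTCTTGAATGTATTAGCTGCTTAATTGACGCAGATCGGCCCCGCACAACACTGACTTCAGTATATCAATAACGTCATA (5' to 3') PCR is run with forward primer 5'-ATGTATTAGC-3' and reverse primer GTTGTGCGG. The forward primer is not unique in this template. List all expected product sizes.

88 bp, 42 bp

The forward primer ATGTATTAGC matches the top strand at positions 15–24, 61–70.
The reverse primer's reverse complement is CCGCACAAC, matching at positions 94–102.
Each forward site pairs with the reverse site to give a product ending at position 102: sizes 88, 42 bp.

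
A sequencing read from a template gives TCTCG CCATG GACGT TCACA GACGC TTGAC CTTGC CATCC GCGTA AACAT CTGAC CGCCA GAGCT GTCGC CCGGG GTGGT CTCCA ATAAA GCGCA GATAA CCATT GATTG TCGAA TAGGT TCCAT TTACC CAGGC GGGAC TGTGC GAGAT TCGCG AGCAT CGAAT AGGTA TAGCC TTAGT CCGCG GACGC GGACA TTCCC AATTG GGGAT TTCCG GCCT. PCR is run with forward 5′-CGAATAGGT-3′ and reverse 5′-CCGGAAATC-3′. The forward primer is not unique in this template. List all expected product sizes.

The forward primer CGAATAGGT matches the top strand at positions 112–120, 161–169.
The reverse primer's reverse complement is GATTTCCGG, matching at positions 208–216.
Each forward site pairs with the reverse site to give a product ending at position 216: sizes 105, 56 bp.

105 bp, 56 bp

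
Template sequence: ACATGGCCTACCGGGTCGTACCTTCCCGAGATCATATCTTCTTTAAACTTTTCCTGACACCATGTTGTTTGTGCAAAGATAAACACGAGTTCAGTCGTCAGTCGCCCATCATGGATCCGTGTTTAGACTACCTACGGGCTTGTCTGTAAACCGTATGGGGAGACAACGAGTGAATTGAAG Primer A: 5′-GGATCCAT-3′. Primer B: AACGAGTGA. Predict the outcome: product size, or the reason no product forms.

Primer A (GGATCCAT) has reverse complement ATGGATCC, which matches the top strand at positions 111–118; primer A anneals to the top strand there with its 3' end pointing upstream toward position 111.
Primer B (AACGAGTGA) matches the top strand directly at positions 165–173; it anneals to the bottom strand with its 3' end pointing downstream toward position 173.
The 3' ends diverge (primer A extends toward position 1, primer B toward position 180), so the primers never converge on a shared product.

No product — the primers' 3' ends point away from each other.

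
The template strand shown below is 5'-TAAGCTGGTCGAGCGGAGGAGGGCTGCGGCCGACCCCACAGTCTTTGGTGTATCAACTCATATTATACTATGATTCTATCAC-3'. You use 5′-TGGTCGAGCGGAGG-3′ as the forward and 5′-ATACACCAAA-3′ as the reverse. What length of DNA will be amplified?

48 bp

Forward primer TGGTCGAGCGGAGG is found on the top strand at positions 6–19.
Reverse complement of the reverse primer: TTTGGTGTAT. This occurs on the top strand at positions 44–53.
Product length = (reverse-primer end) − (forward-primer start) + 1 = 53 − 6 + 1 = 48 bp.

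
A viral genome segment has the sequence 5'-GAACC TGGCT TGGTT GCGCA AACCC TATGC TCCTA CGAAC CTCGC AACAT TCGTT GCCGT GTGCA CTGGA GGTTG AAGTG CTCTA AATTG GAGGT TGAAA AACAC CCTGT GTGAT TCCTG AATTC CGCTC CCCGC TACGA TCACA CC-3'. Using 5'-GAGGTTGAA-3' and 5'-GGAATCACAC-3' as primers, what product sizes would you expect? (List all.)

The forward primer GAGGTTGAA matches the top strand at positions 69–77, 91–99.
The reverse primer's reverse complement is GTGTGATTCC, matching at positions 109–118.
Each forward site pairs with the reverse site to give a product ending at position 118: sizes 50, 28 bp.

50 bp, 28 bp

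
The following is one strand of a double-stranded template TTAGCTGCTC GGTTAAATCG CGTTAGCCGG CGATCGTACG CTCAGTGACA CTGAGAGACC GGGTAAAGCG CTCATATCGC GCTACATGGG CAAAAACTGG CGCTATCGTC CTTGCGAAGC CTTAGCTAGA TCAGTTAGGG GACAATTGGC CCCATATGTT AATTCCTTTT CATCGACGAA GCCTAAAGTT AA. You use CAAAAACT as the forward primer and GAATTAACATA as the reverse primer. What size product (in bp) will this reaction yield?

Forward primer CAAAAACT is found on the top strand at positions 91–98.
The reverse primer's reverse complement is TATGTTAATTC, which matches the template at positions 155–165.
The product runs from position 91 to position 165, so its length is 165 − 91 + 1 = 75 bp.

75 bp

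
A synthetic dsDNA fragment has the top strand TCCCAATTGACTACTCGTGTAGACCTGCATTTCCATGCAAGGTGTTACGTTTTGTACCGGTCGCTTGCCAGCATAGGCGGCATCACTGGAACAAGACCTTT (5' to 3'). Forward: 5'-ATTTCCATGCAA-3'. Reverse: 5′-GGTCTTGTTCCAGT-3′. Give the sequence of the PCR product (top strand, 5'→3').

5'-ATTTCCATGCAAGGTGTTACGTTTTGTACCGGTCGCTTGCCAGCATAGGCGGCATCACTGGAACAAGACC-3'

Scanning the template, ATTTCCATGCAA occurs at positions 29–40; this primer anneals to the bottom strand there with its 3' end pointing downstream.
Taking the reverse complement of GGTCTTGTTCCAGT gives ACTGGAACAAGACC, found at positions 85–98 on the template; the primer anneals here to the top strand with its 3' end pointing upstream.
The product is the template from position 29 through 98 (70 bp).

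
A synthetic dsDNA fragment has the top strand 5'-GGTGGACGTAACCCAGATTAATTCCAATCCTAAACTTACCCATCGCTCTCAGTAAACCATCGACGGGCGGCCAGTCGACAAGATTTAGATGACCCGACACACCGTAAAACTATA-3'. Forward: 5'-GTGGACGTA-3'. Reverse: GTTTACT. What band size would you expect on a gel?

Forward primer GTGGACGTA is found on the top strand at positions 2–10.
Taking the reverse complement of GTTTACT gives AGTAAAC, found at positions 51–57 on the template; the primer anneals here to the top strand with its 3' end pointing upstream.
Product length = (reverse-primer end) − (forward-primer start) + 1 = 57 − 2 + 1 = 56 bp.

56 bp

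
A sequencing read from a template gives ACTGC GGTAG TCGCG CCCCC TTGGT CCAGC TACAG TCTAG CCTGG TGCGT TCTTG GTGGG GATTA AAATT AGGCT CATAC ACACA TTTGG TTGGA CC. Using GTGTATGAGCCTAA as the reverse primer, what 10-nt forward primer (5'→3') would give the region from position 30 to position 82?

5'-CTACAGTCTA-3'

The reverse primer's reverse complement TTAGGCTCATACAC matches the template at positions 69–82; the product starts at position 30.
The forward primer is identical to the top strand over positions 30–39: CTACAGTCTA.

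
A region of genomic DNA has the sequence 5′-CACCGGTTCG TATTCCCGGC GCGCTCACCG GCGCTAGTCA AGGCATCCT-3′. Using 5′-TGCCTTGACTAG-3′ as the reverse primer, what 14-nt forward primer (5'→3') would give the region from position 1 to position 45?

5'-CACCGGTTCGTATT-3'

The reverse primer's reverse complement CTAGTCAAGGCA matches the template at positions 34–45; the product starts at position 1.
The forward primer is identical to the top strand over positions 1–14: CACCGGTTCGTATT.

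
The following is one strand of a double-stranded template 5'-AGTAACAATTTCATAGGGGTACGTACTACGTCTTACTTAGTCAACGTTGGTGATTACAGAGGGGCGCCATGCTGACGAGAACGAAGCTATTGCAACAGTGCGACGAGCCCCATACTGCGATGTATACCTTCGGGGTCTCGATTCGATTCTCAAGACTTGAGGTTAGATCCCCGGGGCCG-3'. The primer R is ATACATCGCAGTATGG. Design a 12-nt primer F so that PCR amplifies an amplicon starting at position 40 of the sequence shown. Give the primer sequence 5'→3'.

The reverse primer's reverse complement CCATACTGCGATGTAT matches the template at positions 110–125; the product starts at position 40.
The forward primer is identical to the top strand over positions 40–51: GTCAACGTTGGT.

5'-GTCAACGTTGGT-3'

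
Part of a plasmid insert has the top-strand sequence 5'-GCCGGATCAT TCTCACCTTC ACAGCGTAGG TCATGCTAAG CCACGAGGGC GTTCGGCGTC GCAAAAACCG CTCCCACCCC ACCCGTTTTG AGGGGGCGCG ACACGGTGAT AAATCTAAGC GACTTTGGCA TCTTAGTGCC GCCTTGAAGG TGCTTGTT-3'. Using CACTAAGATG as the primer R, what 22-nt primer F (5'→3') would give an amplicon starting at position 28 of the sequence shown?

The reverse primer's reverse complement CATCTTAGTG matches the template at positions 129–138; the product starts at position 28.
The forward primer is identical to the top strand over positions 28–49: AGGTCATGCTAAGCCACGAGGG.

5'-AGGTCATGCTAAGCCACGAGGG-3'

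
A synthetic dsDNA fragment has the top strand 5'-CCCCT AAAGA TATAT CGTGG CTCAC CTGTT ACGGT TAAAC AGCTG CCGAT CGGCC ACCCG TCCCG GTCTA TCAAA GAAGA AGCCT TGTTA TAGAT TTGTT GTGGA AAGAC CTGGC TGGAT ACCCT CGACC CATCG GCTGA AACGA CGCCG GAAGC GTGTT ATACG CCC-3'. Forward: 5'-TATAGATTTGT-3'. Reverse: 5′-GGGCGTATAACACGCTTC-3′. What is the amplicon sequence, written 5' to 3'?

5'-TATAGATTTGTTGTGGAAAGACCTGGCTGGATACCCTCGACCCATCGGCTGAAACGACGCCGGAAGCGTGTTATACGCCC-3'

The forward primer matches the template at positions 89–99.
Reverse complement of the reverse primer: GAAGCGTGTTATACGCCC. This occurs on the top strand at positions 151–168.
The product is the template from position 89 through 168 (80 bp).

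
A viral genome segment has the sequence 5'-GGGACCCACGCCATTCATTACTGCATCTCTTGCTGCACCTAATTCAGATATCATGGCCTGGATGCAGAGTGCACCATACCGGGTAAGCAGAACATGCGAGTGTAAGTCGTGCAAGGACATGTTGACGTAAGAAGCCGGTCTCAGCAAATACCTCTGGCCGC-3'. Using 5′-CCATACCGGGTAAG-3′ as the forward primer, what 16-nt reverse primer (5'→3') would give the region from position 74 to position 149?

The product's 3' end on the top strand is position 149.
The reverse primer anneals to the top strand over positions 134–149, i.e. to GCCGGTCTCAGCAAAT.
Its sequence written 5'→3' is the reverse complement: ATTTGCTGAGACCGGC.

5'-ATTTGCTGAGACCGGC-3'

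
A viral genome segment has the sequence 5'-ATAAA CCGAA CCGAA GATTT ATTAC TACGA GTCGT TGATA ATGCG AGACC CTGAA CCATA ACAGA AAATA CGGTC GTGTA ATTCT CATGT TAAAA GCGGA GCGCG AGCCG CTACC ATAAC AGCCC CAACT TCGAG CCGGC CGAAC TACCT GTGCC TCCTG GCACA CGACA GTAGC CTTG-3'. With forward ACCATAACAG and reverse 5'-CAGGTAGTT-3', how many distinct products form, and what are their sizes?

The forward primer ACCATAACAG matches the top strand at positions 55–64, 113–122.
The reverse primer's reverse complement is AACTACCTG, matching at positions 143–151.
Each forward site pairs with the reverse site to give a product ending at position 151: sizes 97, 39 bp.

Two products: 97 bp, 39 bp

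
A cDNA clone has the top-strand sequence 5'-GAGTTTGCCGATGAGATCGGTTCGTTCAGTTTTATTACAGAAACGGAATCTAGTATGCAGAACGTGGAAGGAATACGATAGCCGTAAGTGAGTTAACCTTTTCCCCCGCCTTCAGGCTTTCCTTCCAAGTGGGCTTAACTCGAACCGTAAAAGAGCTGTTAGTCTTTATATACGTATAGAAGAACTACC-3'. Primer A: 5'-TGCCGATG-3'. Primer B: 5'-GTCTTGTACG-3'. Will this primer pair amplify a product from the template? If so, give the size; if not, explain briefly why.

Primer B (GTCTTGTACG) does not match the top strand, and its reverse complement CGTACAAGAC does not match either.
With no annealing site for primer B, no amplification occurs.

No product — primer B has no binding site in the template.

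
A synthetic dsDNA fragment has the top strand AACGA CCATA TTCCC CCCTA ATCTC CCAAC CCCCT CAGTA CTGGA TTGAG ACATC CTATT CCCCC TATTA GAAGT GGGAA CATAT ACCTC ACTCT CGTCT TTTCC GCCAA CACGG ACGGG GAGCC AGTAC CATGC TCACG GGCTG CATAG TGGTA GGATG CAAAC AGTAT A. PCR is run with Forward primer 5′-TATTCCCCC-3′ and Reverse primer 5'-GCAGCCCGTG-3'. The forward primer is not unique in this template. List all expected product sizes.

138 bp, 90 bp

The forward primer TATTCCCCC matches the top strand at positions 9–17, 57–65.
The reverse primer's reverse complement is CACGGGCTGC, matching at positions 137–146.
Each forward site pairs with the reverse site to give a product ending at position 146: sizes 138, 90 bp.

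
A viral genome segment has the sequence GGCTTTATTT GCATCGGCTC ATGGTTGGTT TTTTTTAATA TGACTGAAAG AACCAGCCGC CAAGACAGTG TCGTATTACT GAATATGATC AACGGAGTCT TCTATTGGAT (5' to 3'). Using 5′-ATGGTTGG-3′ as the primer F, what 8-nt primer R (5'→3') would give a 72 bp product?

The forward primer binds at positions 21–28, so a 72 bp product ends at position 21 + 72 − 1 = 92.
The reverse primer anneals to the top strand over positions 85–92, i.e. to ATGATCAA.
Its sequence written 5'→3' is the reverse complement: TTGATCAT.

5'-TTGATCAT-3'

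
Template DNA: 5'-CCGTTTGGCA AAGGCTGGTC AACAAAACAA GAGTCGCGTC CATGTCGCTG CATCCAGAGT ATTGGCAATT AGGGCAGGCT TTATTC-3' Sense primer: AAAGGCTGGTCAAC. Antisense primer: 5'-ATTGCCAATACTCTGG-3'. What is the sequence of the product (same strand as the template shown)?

5'-AAAGGCTGGTCAACAAAACAAGAGTCGCGTCCATGTCGCTGCATCCAGAGTATTGGCAAT-3'

The forward primer matches the template at positions 10–23.
The reverse primer's reverse complement is CCAGAGTATTGGCAAT, which matches the template at positions 54–69.
The product is the template from position 10 through 69 (60 bp).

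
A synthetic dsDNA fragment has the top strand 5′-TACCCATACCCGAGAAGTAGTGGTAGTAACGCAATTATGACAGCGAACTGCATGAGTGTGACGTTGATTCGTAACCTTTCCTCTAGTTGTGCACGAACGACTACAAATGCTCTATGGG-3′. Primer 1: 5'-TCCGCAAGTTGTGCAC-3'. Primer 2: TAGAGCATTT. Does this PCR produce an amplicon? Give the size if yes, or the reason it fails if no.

No product — primer 1 has no binding site in the template.

Primer 1 (TCCGCAAGTTGTGCAC) does not match the top strand, and its reverse complement GTGCACAACTTGCGGA does not match either.
With no annealing site for primer 1, no amplification occurs.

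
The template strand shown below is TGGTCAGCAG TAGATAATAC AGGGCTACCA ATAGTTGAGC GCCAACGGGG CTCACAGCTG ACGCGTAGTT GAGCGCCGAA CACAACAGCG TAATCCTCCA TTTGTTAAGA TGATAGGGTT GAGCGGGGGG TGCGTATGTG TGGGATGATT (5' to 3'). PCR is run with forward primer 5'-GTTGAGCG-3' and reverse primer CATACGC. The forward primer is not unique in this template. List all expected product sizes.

The forward primer GTTGAGCG matches the top strand at positions 34–41, 68–75, 118–125.
The reverse primer's reverse complement is GCGTATG, matching at positions 132–138.
Each forward site pairs with the reverse site to give a product ending at position 138: sizes 105, 71, 21 bp.

105 bp, 71 bp, 21 bp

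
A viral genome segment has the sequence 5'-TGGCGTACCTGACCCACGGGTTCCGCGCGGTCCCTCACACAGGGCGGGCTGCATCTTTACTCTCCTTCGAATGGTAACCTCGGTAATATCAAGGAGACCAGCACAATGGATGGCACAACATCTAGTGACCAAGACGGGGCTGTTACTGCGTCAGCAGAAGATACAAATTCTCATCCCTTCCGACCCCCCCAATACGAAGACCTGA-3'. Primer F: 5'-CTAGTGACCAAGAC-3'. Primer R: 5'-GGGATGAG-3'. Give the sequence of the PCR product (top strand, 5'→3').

5'-CTAGTGACCAAGACGGGGCTGTTACTGCGTCAGCAGAAGATACAAATTCTCATCCC-3'

The forward primer matches the template at positions 122–135.
Taking the reverse complement of GGGATGAG gives CTCATCCC, found at positions 170–177 on the template; the primer anneals here to the top strand with its 3' end pointing upstream.
The product is the template from position 122 through 177 (56 bp).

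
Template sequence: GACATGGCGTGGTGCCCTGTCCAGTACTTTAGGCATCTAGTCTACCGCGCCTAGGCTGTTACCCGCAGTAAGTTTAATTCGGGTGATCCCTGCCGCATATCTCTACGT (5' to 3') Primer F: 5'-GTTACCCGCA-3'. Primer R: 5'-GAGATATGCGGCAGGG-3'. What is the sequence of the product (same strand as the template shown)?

The forward primer matches the template at positions 58–67.
The reverse primer's reverse complement is CCCTGCCGCATATCTC, which matches the template at positions 88–103.
The product is the template from position 58 through 103 (46 bp).

5'-GTTACCCGCAGTAAGTTTAATTCGGGTGATCCCTGCCGCATATCTC-3'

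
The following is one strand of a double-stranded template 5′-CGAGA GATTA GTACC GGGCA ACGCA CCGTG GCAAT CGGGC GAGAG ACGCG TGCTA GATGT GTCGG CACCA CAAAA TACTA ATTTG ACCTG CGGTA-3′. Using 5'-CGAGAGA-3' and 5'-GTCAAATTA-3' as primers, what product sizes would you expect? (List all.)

87 bp, 48 bp

The forward primer CGAGAGA matches the top strand at positions 1–7, 40–46.
The reverse primer's reverse complement is TAATTTGAC, matching at positions 79–87.
Each forward site pairs with the reverse site to give a product ending at position 87: sizes 87, 48 bp.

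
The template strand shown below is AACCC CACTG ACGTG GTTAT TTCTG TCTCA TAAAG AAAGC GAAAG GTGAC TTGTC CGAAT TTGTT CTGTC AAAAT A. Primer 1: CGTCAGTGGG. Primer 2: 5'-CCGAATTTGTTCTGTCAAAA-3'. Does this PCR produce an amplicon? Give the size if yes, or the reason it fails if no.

Primer 1 (CGTCAGTGGG) has reverse complement CCCACTGACG, which matches the top strand at positions 4–13; primer 1 anneals to the top strand there with its 3' end pointing upstream toward position 4.
Primer 2 (CCGAATTTGTTCTGTCAAAA) matches the top strand directly at positions 55–74; it anneals to the bottom strand with its 3' end pointing downstream toward position 74.
The 3' ends diverge (primer 1 extends toward position 1, primer 2 toward position 76), so the primers never converge on a shared product.

No product — the primers' 3' ends point away from each other.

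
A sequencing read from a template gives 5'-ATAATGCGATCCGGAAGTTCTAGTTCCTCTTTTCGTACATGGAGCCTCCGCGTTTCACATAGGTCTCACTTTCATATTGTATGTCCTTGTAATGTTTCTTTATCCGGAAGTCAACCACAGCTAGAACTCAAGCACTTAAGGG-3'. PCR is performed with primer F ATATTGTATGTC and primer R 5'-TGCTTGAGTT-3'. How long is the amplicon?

The forward primer matches the template at positions 74–85.
Taking the reverse complement of TGCTTGAGTT gives AACTCAAGCA, found at positions 125–134 on the template; the primer anneals here to the top strand with its 3' end pointing upstream.
Amplicon spans positions 74–134: 61 bp.

61 bp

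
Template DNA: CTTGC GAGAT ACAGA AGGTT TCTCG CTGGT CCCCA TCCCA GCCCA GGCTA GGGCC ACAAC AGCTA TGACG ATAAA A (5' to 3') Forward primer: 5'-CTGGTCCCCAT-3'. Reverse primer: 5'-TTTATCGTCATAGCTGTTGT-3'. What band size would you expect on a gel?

Scanning the template, CTGGTCCCCAT occurs at positions 26–36; this primer anneals to the bottom strand there with its 3' end pointing downstream.
Reverse complement of the reverse primer: ACAACAGCTATGACGATAAA. This occurs on the top strand at positions 56–75.
Amplicon spans positions 26–75: 50 bp.

50 bp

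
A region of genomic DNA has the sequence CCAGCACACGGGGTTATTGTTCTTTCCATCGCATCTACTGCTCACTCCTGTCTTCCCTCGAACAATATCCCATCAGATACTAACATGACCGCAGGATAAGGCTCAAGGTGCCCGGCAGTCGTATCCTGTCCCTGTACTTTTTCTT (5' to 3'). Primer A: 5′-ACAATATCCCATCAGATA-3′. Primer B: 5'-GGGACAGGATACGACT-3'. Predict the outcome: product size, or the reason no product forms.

Primer A (ACAATATCCCATCAGATA) matches the top strand at positions 62–79; it acts as a forward primer.
Primer B's reverse complement is AGTCGTATCCTGTCCC, matching the top strand at positions 117–132; it acts as a reverse primer.
The 3' ends face each other across positions 62–132, giving a 71 bp product.

Yes — a 71 bp product.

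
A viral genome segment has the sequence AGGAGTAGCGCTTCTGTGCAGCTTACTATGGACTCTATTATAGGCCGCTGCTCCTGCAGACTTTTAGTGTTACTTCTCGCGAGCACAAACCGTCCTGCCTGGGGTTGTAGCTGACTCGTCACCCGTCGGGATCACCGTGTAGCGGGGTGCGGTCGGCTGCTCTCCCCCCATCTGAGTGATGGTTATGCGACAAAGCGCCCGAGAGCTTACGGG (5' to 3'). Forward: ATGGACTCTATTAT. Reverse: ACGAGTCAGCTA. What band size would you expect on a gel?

92 bp

Scanning the template, ATGGACTCTATTAT occurs at positions 28–41; this primer anneals to the bottom strand there with its 3' end pointing downstream.
Reverse complement of the reverse primer: TAGCTGACTCGT. This occurs on the top strand at positions 108–119.
Product length = (reverse-primer end) − (forward-primer start) + 1 = 119 − 28 + 1 = 92 bp.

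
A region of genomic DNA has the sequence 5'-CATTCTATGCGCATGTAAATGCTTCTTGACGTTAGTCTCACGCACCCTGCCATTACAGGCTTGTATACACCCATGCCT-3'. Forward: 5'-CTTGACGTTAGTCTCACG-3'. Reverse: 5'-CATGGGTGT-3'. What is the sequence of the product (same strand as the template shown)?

5'-CTTGACGTTAGTCTCACGCACCCTGCCATTACAGGCTTGTATACACCCATG-3'

The forward primer matches the template at positions 25–42.
The reverse primer's reverse complement is ACACCCATG, which matches the template at positions 67–75.
The product is the template from position 25 through 75 (51 bp).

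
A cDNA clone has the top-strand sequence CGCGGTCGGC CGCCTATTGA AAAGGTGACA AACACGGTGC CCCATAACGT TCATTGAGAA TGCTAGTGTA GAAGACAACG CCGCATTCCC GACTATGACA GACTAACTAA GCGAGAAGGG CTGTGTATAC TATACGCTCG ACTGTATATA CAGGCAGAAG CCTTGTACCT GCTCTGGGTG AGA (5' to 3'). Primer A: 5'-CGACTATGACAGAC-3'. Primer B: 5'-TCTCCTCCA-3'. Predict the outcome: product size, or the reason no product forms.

No product — primer B has no binding site in the template.

Primer B (TCTCCTCCA) does not match the top strand, and its reverse complement TGGAGGAGA does not match either.
With no annealing site for primer B, no amplification occurs.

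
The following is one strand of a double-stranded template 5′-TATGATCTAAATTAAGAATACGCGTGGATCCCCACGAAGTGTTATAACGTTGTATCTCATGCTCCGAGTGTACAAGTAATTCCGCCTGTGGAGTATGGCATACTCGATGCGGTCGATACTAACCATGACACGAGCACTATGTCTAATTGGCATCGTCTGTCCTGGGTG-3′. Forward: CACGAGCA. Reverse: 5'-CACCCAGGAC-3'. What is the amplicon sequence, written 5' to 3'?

The forward primer matches the template at positions 129–136.
Reverse complement of the reverse primer: GTCCTGGGTG. This occurs on the top strand at positions 159–168.
The product is the template from position 129 through 168 (40 bp).

5'-CACGAGCACTATGTCTAATTGGCATCGTCTGTCCTGGGTG-3'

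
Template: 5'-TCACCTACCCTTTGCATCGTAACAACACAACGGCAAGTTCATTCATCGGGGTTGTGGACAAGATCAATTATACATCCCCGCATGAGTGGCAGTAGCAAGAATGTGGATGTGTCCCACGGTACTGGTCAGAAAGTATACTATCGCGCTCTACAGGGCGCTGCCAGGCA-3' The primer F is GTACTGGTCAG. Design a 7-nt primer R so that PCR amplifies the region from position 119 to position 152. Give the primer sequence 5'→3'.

5'-TGTAGAG-3'

The product's 3' end on the top strand is position 152.
The reverse primer anneals to the top strand over positions 146–152, i.e. to CTCTACA.
Its sequence written 5'→3' is the reverse complement: TGTAGAG.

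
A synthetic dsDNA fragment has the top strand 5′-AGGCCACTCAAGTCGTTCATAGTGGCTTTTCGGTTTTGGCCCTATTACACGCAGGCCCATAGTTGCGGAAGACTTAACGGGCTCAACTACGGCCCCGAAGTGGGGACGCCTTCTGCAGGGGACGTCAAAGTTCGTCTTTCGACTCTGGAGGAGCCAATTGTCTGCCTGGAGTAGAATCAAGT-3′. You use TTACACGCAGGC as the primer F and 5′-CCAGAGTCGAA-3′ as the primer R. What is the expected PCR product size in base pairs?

104 bp

Scanning the template, TTACACGCAGGC occurs at positions 45–56; this primer anneals to the bottom strand there with its 3' end pointing downstream.
Taking the reverse complement of CCAGAGTCGAA gives TTCGACTCTGG, found at positions 138–148 on the template; the primer anneals here to the top strand with its 3' end pointing upstream.
Amplicon spans positions 45–148: 104 bp.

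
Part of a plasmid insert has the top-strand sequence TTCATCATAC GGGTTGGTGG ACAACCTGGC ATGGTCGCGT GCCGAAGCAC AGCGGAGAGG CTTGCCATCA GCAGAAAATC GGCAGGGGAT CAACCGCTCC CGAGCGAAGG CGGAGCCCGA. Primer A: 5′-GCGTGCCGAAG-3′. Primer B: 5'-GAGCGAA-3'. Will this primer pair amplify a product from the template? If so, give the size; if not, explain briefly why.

Primer A (GCGTGCCGAAG) matches the top strand at positions 37–47 (3' end points downstream).
Primer B (GAGCGAA) also matches the top strand directly, at positions 102–108 — its reverse complement TTCGCTC is not present.
Both primers anneal to the bottom strand with 3' ends pointing the same way, so neither can prime synthesis back toward the other.

No product — both primers anneal to the same strand and extend in the same direction.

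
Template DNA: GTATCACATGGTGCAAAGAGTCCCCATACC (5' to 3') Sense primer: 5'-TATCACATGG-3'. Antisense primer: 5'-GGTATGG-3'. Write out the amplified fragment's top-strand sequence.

Forward primer TATCACATGG is found on the top strand at positions 2–11.
Taking the reverse complement of GGTATGG gives CCATACC, found at positions 24–30 on the template; the primer anneals here to the top strand with its 3' end pointing upstream.
The product is the template from position 2 through 30 (29 bp).

5'-TATCACATGGTGCAAAGAGTCCCCATACC-3'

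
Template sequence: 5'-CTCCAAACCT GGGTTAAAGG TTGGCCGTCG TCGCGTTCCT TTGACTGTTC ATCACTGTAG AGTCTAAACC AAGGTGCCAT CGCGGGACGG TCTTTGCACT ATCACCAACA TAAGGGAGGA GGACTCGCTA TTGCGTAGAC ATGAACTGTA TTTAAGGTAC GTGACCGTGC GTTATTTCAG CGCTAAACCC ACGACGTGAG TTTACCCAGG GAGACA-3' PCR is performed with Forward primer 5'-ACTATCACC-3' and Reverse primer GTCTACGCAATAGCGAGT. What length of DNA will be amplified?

43 bp

Forward primer ACTATCACC is found on the top strand at positions 98–106.
Reverse complement of the reverse primer: ACTCGCTATTGCGTAGAC. This occurs on the top strand at positions 123–140.
Product length = (reverse-primer end) − (forward-primer start) + 1 = 140 − 98 + 1 = 43 bp.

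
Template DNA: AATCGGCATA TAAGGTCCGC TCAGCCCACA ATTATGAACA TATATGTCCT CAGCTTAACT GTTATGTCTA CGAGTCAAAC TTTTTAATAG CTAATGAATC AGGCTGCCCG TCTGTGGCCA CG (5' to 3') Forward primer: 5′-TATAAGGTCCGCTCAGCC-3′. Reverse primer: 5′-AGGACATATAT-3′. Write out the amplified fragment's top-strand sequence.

5'-TATAAGGTCCGCTCAGCCCACAATTATGAACATATATGTCCT-3'

Forward primer TATAAGGTCCGCTCAGCC is found on the top strand at positions 9–26.
Reverse complement of the reverse primer: ATATATGTCCT. This occurs on the top strand at positions 40–50.
The product is the template from position 9 through 50 (42 bp).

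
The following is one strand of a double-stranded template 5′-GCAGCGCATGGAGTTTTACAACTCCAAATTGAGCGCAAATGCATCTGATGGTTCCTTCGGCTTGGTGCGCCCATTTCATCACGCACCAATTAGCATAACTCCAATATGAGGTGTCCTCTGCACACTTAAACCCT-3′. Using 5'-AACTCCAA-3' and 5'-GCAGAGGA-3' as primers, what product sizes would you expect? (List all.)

102 bp, 25 bp

The forward primer AACTCCAA matches the top strand at positions 20–27, 97–104.
The reverse primer's reverse complement is TCCTCTGC, matching at positions 114–121.
Each forward site pairs with the reverse site to give a product ending at position 121: sizes 102, 25 bp.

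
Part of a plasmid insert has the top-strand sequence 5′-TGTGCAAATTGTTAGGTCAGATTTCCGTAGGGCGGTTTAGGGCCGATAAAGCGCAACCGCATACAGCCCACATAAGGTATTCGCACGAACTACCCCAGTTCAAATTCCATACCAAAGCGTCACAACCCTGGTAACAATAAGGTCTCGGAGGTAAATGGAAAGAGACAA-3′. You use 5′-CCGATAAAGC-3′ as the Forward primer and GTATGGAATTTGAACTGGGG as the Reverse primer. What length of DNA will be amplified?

The forward primer matches the template at positions 43–52.
Taking the reverse complement of GTATGGAATTTGAACTGGGG gives CCCCAGTTCAAATTCCATAC, found at positions 93–112 on the template; the primer anneals here to the top strand with its 3' end pointing upstream.
The product runs from position 43 to position 112, so its length is 112 − 43 + 1 = 70 bp.

70 bp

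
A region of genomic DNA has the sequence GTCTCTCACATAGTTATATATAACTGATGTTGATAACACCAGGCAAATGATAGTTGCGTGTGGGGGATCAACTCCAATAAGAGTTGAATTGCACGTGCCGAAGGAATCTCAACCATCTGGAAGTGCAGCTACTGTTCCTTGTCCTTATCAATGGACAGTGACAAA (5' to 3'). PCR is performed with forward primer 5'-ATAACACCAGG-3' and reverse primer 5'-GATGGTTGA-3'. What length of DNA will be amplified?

85 bp

Scanning the template, ATAACACCAGG occurs at positions 33–43; this primer anneals to the bottom strand there with its 3' end pointing downstream.
The reverse primer's reverse complement is TCAACCATC, which matches the template at positions 109–117.
The product runs from position 33 to position 117, so its length is 117 − 33 + 1 = 85 bp.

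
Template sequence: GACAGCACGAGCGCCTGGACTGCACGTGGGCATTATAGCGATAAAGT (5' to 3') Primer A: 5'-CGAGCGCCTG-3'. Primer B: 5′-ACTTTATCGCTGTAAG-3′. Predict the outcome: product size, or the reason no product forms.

No product — primer B has no binding site in the template.

Primer B (ACTTTATCGCTGTAAG) does not match the top strand, and its reverse complement CTTACAGCGATAAAGT does not match either.
With no annealing site for primer B, no amplification occurs.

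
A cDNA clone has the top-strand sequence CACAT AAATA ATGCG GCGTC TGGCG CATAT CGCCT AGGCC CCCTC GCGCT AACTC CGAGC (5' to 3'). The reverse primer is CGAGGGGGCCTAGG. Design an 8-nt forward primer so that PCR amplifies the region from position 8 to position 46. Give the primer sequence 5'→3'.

5'-ATAATGCG-3'

The reverse primer's reverse complement CCTAGGCCCCCTCG matches the template at positions 33–46; the product starts at position 8.
The forward primer is identical to the top strand over positions 8–15: ATAATGCG.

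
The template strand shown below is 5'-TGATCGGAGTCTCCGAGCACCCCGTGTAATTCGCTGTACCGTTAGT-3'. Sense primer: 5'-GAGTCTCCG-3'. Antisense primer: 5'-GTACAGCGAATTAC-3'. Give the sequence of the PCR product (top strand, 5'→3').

5'-GAGTCTCCGAGCACCCCGTGTAATTCGCTGTAC-3'

Scanning the template, GAGTCTCCG occurs at positions 7–15; this primer anneals to the bottom strand there with its 3' end pointing downstream.
The reverse primer's reverse complement is GTAATTCGCTGTAC, which matches the template at positions 26–39.
The product is the template from position 7 through 39 (33 bp).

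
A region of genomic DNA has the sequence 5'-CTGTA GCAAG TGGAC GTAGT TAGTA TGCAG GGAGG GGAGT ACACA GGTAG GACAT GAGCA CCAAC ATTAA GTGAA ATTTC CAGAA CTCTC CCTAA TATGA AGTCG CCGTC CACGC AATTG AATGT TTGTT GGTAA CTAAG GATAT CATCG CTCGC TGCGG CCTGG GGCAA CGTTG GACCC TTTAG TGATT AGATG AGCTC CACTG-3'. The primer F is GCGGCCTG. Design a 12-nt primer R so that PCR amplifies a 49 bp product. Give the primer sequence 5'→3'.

The forward primer binds at positions 157–164, so a 49 bp product ends at position 157 + 49 − 1 = 205.
The reverse primer anneals to the top strand over positions 194–205, i.e. to TGAGCTCCACTG.
Its sequence written 5'→3' is the reverse complement: CAGTGGAGCTCA.

5'-CAGTGGAGCTCA-3'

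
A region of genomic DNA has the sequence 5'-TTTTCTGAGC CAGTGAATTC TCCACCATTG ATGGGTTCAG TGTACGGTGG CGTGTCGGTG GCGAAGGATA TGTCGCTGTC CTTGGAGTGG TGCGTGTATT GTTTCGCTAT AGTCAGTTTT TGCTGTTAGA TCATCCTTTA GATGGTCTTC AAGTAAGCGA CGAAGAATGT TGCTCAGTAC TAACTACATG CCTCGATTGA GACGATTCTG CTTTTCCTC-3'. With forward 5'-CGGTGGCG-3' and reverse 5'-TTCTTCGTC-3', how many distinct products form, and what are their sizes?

Two products: 123 bp, 112 bp

The forward primer CGGTGGCG matches the top strand at positions 45–52, 56–63.
The reverse primer's reverse complement is GACGAAGAA, matching at positions 159–167.
Each forward site pairs with the reverse site to give a product ending at position 167: sizes 123, 112 bp.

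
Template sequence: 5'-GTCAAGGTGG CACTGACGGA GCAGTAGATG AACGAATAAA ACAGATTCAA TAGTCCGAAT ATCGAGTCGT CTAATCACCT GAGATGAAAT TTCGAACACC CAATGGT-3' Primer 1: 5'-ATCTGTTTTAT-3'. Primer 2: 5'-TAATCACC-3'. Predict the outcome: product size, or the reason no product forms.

Primer 1 (ATCTGTTTTAT) has reverse complement ATAAAACAGAT, which matches the top strand at positions 36–46; primer 1 anneals to the top strand there with its 3' end pointing upstream toward position 36.
Primer 2 (TAATCACC) matches the top strand directly at positions 72–79; it anneals to the bottom strand with its 3' end pointing downstream toward position 79.
The 3' ends diverge (primer 1 extends toward position 1, primer 2 toward position 107), so the primers never converge on a shared product.

No product — the primers' 3' ends point away from each other.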